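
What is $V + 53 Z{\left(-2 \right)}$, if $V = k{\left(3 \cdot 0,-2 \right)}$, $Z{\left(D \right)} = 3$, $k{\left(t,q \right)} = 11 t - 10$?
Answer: $149$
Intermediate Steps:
$k{\left(t,q \right)} = -10 + 11 t$
$V = -10$ ($V = -10 + 11 \cdot 3 \cdot 0 = -10 + 11 \cdot 0 = -10 + 0 = -10$)
$V + 53 Z{\left(-2 \right)} = -10 + 53 \cdot 3 = -10 + 159 = 149$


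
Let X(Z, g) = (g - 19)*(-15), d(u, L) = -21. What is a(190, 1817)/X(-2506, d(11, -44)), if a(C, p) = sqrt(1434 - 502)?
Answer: sqrt(233)/300 ≈ 0.050881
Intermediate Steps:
X(Z, g) = 285 - 15*g (X(Z, g) = (-19 + g)*(-15) = 285 - 15*g)
a(C, p) = 2*sqrt(233) (a(C, p) = sqrt(932) = 2*sqrt(233))
a(190, 1817)/X(-2506, d(11, -44)) = (2*sqrt(233))/(285 - 15*(-21)) = (2*sqrt(233))/(285 + 315) = (2*sqrt(233))/600 = (2*sqrt(233))*(1/600) = sqrt(233)/300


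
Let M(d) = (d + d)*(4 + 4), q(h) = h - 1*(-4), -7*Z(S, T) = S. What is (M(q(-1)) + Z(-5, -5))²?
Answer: 116281/49 ≈ 2373.1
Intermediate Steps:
Z(S, T) = -S/7
q(h) = 4 + h (q(h) = h + 4 = 4 + h)
M(d) = 16*d (M(d) = (2*d)*8 = 16*d)
(M(q(-1)) + Z(-5, -5))² = (16*(4 - 1) - ⅐*(-5))² = (16*3 + 5/7)² = (48 + 5/7)² = (341/7)² = 116281/49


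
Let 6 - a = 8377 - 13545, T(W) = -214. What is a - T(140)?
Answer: 5388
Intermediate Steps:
a = 5174 (a = 6 - (8377 - 13545) = 6 - 1*(-5168) = 6 + 5168 = 5174)
a - T(140) = 5174 - 1*(-214) = 5174 + 214 = 5388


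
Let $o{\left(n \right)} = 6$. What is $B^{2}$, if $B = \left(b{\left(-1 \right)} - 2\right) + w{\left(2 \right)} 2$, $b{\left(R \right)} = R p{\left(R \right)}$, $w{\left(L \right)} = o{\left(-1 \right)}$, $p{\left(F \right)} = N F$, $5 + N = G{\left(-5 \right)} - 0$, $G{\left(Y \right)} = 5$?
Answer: $100$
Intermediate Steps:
$N = 0$ ($N = -5 + \left(5 - 0\right) = -5 + \left(5 + 0\right) = -5 + 5 = 0$)
$p{\left(F \right)} = 0$ ($p{\left(F \right)} = 0 F = 0$)
$w{\left(L \right)} = 6$
$b{\left(R \right)} = 0$ ($b{\left(R \right)} = R 0 = 0$)
$B = 10$ ($B = \left(0 - 2\right) + 6 \cdot 2 = -2 + 12 = 10$)
$B^{2} = 10^{2} = 100$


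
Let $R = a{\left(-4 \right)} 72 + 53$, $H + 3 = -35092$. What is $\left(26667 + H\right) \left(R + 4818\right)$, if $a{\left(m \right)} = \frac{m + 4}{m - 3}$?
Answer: $-41052788$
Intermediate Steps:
$H = -35095$ ($H = -3 - 35092 = -35095$)
$a{\left(m \right)} = \frac{4 + m}{-3 + m}$
$R = 53$ ($R = \frac{4 - 4}{-3 - 4} \cdot 72 + 53 = \frac{1}{-7} \cdot 0 \cdot 72 + 53 = \left(- \frac{1}{7}\right) 0 \cdot 72 + 53 = 0 \cdot 72 + 53 = 0 + 53 = 53$)
$\left(26667 + H\right) \left(R + 4818\right) = \left(26667 - 35095\right) \left(53 + 4818\right) = \left(-8428\right) 4871 = -41052788$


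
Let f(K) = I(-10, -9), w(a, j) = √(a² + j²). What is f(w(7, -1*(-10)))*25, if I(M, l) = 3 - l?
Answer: 300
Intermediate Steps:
f(K) = 12 (f(K) = 3 - 1*(-9) = 3 + 9 = 12)
f(w(7, -1*(-10)))*25 = 12*25 = 300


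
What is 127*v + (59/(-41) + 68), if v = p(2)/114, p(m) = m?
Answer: 160760/2337 ≈ 68.789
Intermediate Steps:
v = 1/57 (v = 2/114 = 2*(1/114) = 1/57 ≈ 0.017544)
127*v + (59/(-41) + 68) = 127*(1/57) + (59/(-41) + 68) = 127/57 + (59*(-1/41) + 68) = 127/57 + (-59/41 + 68) = 127/57 + 2729/41 = 160760/2337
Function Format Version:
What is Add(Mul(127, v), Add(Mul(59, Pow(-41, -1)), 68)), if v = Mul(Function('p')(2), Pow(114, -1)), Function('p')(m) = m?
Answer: Rational(160760, 2337) ≈ 68.789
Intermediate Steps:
v = Rational(1, 57) (v = Mul(2, Pow(114, -1)) = Mul(2, Rational(1, 114)) = Rational(1, 57) ≈ 0.017544)
Add(Mul(127, v), Add(Mul(59, Pow(-41, -1)), 68)) = Add(Mul(127, Rational(1, 57)), Add(Mul(59, Pow(-41, -1)), 68)) = Add(Rational(127, 57), Add(Mul(59, Rational(-1, 41)), 68)) = Add(Rational(127, 57), Add(Rational(-59, 41), 68)) = Add(Rational(127, 57), Rational(2729, 41)) = Rational(160760, 2337)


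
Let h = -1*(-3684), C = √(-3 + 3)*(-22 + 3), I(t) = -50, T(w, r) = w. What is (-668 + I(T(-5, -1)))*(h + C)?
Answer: -2645112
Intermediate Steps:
C = 0 (C = √0*(-19) = 0*(-19) = 0)
h = 3684
(-668 + I(T(-5, -1)))*(h + C) = (-668 - 50)*(3684 + 0) = -718*3684 = -2645112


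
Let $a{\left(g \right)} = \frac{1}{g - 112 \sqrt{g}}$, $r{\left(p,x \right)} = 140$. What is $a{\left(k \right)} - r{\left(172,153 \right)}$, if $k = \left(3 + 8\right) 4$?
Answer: $- \frac{1750001}{12500} - \frac{14 \sqrt{11}}{34375} \approx -140.0$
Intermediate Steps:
$k = 44$ ($k = 11 \cdot 4 = 44$)
$a{\left(k \right)} - r{\left(172,153 \right)} = \frac{1}{44 - 112 \sqrt{44}} - 140 = \frac{1}{44 - 112 \cdot 2 \sqrt{11}} - 140 = \frac{1}{44 - 224 \sqrt{11}} - 140 = -140 + \frac{1}{44 - 224 \sqrt{11}}$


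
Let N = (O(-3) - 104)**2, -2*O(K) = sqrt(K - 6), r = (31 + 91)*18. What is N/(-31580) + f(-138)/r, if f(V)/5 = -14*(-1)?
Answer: -4307279/13869936 - 78*I/7895 ≈ -0.31055 - 0.0098797*I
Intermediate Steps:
f(V) = 70 (f(V) = 5*(-14*(-1)) = 5*14 = 70)
r = 2196 (r = 122*18 = 2196)
O(K) = -sqrt(-6 + K)/2 (O(K) = -sqrt(K - 6)/2 = -sqrt(-6 + K)/2)
N = (-104 - 3*I/2)**2 (N = (-sqrt(-6 - 3)/2 - 104)**2 = (-3*I/2 - 104)**2 = (-104 - 3*I/2)**2 ≈ 10814.0 + 312.0*I)
N/(-31580) + f(-138)/r = (43255/4 + 312*I)/(-31580) + 70/2196 = (43255/4 + 312*I)*(-1/31580) + 70*(1/2196) = (-8651/25264 - 78*I/7895) + 35/1098 = -4307279/13869936 - 78*I/7895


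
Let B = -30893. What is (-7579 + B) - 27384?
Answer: -65856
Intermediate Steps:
(-7579 + B) - 27384 = (-7579 - 30893) - 27384 = -38472 - 27384 = -65856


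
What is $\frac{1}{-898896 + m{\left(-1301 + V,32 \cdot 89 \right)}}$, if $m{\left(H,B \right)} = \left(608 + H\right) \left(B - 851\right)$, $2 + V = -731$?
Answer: $- \frac{1}{3746618} \approx -2.6691 \cdot 10^{-7}$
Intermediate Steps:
$V = -733$ ($V = -2 - 731 = -733$)
$m{\left(H,B \right)} = \left(-851 + B\right) \left(608 + H\right)$ ($m{\left(H,B \right)} = \left(608 + H\right) \left(-851 + B\right) = \left(-851 + B\right) \left(608 + H\right)$)
$\frac{1}{-898896 + m{\left(-1301 + V,32 \cdot 89 \right)}} = \frac{1}{-898896 + \left(-517408 - 851 \left(-1301 - 733\right) + 608 \cdot 32 \cdot 89 + 32 \cdot 89 \left(-1301 - 733\right)\right)} = \frac{1}{-898896 + \left(-517408 - -1730934 + 608 \cdot 2848 + 2848 \left(-2034\right)\right)} = \frac{1}{-898896 + \left(-517408 + 1730934 + 1731584 - 5792832\right)} = \frac{1}{-898896 - 2847722} = \frac{1}{-3746618} = - \frac{1}{3746618}$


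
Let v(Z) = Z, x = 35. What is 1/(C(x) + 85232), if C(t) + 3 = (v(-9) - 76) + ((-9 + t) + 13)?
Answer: 1/85183 ≈ 1.1739e-5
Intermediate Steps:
C(t) = -84 + t (C(t) = -3 + ((-9 - 76) + ((-9 + t) + 13)) = -3 + (-85 + (4 + t)) = -3 + (-81 + t) = -84 + t)
1/(C(x) + 85232) = 1/((-84 + 35) + 85232) = 1/(-49 + 85232) = 1/85183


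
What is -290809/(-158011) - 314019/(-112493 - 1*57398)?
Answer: 99024288028/26844646801 ≈ 3.6888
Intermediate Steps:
-290809/(-158011) - 314019/(-112493 - 1*57398) = -290809*(-1/158011) - 314019/(-112493 - 57398) = 290809/158011 - 314019/(-169891) = 290809/158011 - 314019*(-1/169891) = 290809/158011 + 314019/169891 = 99024288028/26844646801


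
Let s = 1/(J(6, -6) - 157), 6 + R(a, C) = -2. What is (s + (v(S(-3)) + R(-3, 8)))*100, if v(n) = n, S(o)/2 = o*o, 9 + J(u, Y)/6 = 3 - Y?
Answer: 156900/157 ≈ 999.36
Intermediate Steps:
R(a, C) = -8 (R(a, C) = -6 - 2 = -8)
J(u, Y) = -36 - 6*Y (J(u, Y) = -54 + 6*(3 - Y) = -54 + (18 - 6*Y) = -36 - 6*Y)
S(o) = 2*o**2 (S(o) = 2*(o*o) = 2*o**2)
s = -1/157 (s = 1/((-36 - 6*(-6)) - 157) = 1/((-36 + 36) - 157) = 1/(0 - 157) = 1/(-157) = -1/157 ≈ -0.0063694)
(s + (v(S(-3)) + R(-3, 8)))*100 = (-1/157 + (2*(-3)**2 - 8))*100 = (-1/157 + (2*9 - 8))*100 = (-1/157 + (18 - 8))*100 = (-1/157 + 10)*100 = (1569/157)*100 = 156900/157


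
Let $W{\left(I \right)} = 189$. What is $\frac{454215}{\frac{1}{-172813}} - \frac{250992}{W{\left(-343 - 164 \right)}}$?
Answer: $-78494258123$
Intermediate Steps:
$\frac{454215}{\frac{1}{-172813}} - \frac{250992}{W{\left(-343 - 164 \right)}} = \frac{454215}{\frac{1}{-172813}} - \frac{250992}{189} = \frac{454215}{- \frac{1}{172813}} - 1328 = 454215 \left(-172813\right) - 1328 = -78494256795 - 1328 = -78494258123$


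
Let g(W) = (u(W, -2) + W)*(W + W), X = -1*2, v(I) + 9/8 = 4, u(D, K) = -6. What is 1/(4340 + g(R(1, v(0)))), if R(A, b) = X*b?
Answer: 8/35801 ≈ 0.00022346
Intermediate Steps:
v(I) = 23/8 (v(I) = -9/8 + 4 = 23/8)
X = -2
R(A, b) = -2*b
g(W) = 2*W*(-6 + W) (g(W) = (-6 + W)*(W + W) = (-6 + W)*(2*W) = 2*W*(-6 + W))
1/(4340 + g(R(1, v(0)))) = 1/(4340 + 2*(-2*23/8)*(-6 - 2*23/8)) = 1/(4340 + 2*(-23/4)*(-6 - 23/4)) = 1/(4340 + 2*(-23/4)*(-47/4)) = 1/(4340 + 1081/8) = 1/(35801/8) = 8/35801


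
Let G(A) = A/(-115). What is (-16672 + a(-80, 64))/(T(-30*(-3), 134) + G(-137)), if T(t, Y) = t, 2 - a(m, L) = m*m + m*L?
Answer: -2064250/10487 ≈ -196.84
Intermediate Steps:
a(m, L) = 2 - m**2 - L*m (a(m, L) = 2 - (m*m + m*L) = 2 - (m**2 + L*m) = 2 + (-m**2 - L*m) = 2 - m**2 - L*m)
G(A) = -A/115 (G(A) = A*(-1/115) = -A/115)
(-16672 + a(-80, 64))/(T(-30*(-3), 134) + G(-137)) = (-16672 + (2 - 1*(-80)**2 - 1*64*(-80)))/(-30*(-3) - 1/115*(-137)) = (-16672 + (2 - 1*6400 + 5120))/(90 + 137/115) = (-16672 + (2 - 6400 + 5120))/(10487/115) = (-16672 - 1278)*(115/10487) = -17950*115/10487 = -2064250/10487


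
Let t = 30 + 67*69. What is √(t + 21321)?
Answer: 3*√2886 ≈ 161.16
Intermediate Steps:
t = 4653 (t = 30 + 4623 = 4653)
√(t + 21321) = √(4653 + 21321) = √25974 = 3*√2886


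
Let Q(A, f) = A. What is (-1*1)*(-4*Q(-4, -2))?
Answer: -16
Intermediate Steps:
(-1*1)*(-4*Q(-4, -2)) = (-1*1)*(-4*(-4)) = -1*16 = -16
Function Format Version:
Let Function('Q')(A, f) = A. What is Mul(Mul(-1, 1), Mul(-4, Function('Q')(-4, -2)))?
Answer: -16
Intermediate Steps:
Mul(Mul(-1, 1), Mul(-4, Function('Q')(-4, -2))) = Mul(Mul(-1, 1), Mul(-4, -4)) = Mul(-1, 16) = -16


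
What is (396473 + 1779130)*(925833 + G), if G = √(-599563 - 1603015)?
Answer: 2014245052299 + 2175603*I*√2202578 ≈ 2.0142e+12 + 3.2288e+9*I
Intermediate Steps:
G = I*√2202578 (G = √(-2202578) = I*√2202578 ≈ 1484.1*I)
(396473 + 1779130)*(925833 + G) = (396473 + 1779130)*(925833 + I*√2202578) = 2175603*(925833 + I*√2202578) = 2014245052299 + 2175603*I*√2202578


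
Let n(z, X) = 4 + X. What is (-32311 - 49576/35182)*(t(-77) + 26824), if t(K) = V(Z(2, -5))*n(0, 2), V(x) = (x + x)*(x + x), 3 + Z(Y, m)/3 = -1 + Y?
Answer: -15738069324232/17591 ≈ -8.9467e+8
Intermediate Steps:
Z(Y, m) = -12 + 3*Y (Z(Y, m) = -9 + 3*(-1 + Y) = -9 + (-3 + 3*Y) = -12 + 3*Y)
V(x) = 4*x² (V(x) = (2*x)*(2*x) = 4*x²)
t(K) = 864 (t(K) = (4*(-12 + 3*2)²)*(4 + 2) = (4*(-12 + 6)²)*6 = (4*(-6)²)*6 = (4*36)*6 = 144*6 = 864)
(-32311 - 49576/35182)*(t(-77) + 26824) = (-32311 - 49576/35182)*(864 + 26824) = (-32311 - 49576*1/35182)*27688 = (-32311 - 24788/17591)*27688 = -568407589/17591*27688 = -15738069324232/17591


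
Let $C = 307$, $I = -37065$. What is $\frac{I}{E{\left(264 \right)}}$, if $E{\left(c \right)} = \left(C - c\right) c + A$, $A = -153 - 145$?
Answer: $- \frac{37065}{11054} \approx -3.3531$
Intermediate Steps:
$A = -298$ ($A = -153 - 145 = -298$)
$E{\left(c \right)} = -298 + c \left(307 - c\right)$ ($E{\left(c \right)} = \left(307 - c\right) c - 298 = c \left(307 - c\right) - 298 = -298 + c \left(307 - c\right)$)
$\frac{I}{E{\left(264 \right)}} = - \frac{37065}{-298 - 264^{2} + 307 \cdot 264} = - \frac{37065}{-298 - 69696 + 81048} = - \frac{37065}{11054}$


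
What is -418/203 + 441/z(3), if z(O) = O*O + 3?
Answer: 28169/812 ≈ 34.691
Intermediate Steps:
z(O) = 3 + O**2 (z(O) = O**2 + 3 = 3 + O**2)
-418/203 + 441/z(3) = -418/203 + 441/(3 + 3**2) = -418*1/203 + 441/(3 + 9) = -418/203 + 441/12 = -418/203 + 441*(1/12) = -418/203 + 147/4 = 28169/812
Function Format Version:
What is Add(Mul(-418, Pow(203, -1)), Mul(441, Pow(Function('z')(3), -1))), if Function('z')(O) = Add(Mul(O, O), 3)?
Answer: Rational(28169, 812) ≈ 34.691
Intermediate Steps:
Function('z')(O) = Add(3, Pow(O, 2)) (Function('z')(O) = Add(Pow(O, 2), 3) = Add(3, Pow(O, 2)))
Add(Mul(-418, Pow(203, -1)), Mul(441, Pow(Function('z')(3), -1))) = Add(Mul(-418, Pow(203, -1)), Mul(441, Pow(Add(3, Pow(3, 2)), -1))) = Add(Mul(-418, Rational(1, 203)), Mul(441, Pow(Add(3, 9), -1))) = Add(Rational(-418, 203), Mul(441, Pow(12, -1))) = Add(Rational(-418, 203), Mul(441, Rational(1, 12))) = Add(Rational(-418, 203), Rational(147, 4)) = Rational(28169, 812)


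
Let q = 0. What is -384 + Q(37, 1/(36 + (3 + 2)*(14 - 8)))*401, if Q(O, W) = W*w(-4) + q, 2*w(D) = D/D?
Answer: -50287/132 ≈ -380.96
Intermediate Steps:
w(D) = 1/2 (w(D) = (D/D)/2 = (1/2)*1 = 1/2)
Q(O, W) = W/2 (Q(O, W) = W*(1/2) + 0 = W/2 + 0 = W/2)
-384 + Q(37, 1/(36 + (3 + 2)*(14 - 8)))*401 = -384 + (1/(2*(36 + (3 + 2)*(14 - 8))))*401 = -384 + (1/(2*(36 + 5*6)))*401 = -384 + (1/(2*(36 + 30)))*401 = -384 + ((1/2)/66)*401 = -384 + ((1/2)*(1/66))*401 = -384 + (1/132)*401 = -384 + 401/132 = -50287/132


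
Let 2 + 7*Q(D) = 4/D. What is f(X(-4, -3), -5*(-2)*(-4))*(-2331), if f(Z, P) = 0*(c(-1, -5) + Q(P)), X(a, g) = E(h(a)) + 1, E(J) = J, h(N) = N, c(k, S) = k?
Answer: 0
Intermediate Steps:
Q(D) = -2/7 + 4/(7*D) (Q(D) = -2/7 + (4/D)/7 = -2/7 + 4/(7*D))
X(a, g) = 1 + a (X(a, g) = a + 1 = 1 + a)
f(Z, P) = 0 (f(Z, P) = 0*(-1 + 2*(2 - P)/(7*P)) = 0)
f(X(-4, -3), -5*(-2)*(-4))*(-2331) = 0*(-2331) = 0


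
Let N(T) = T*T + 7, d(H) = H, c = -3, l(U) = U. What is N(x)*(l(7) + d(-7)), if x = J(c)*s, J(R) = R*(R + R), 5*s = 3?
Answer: 0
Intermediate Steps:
s = ⅗ (s = (⅕)*3 = ⅗ ≈ 0.60000)
J(R) = 2*R² (J(R) = R*(2*R) = 2*R²)
x = 54/5 (x = (2*(-3)²)*(⅗) = (2*9)*(⅗) = 18*(⅗) = 54/5 ≈ 10.800)
N(T) = 7 + T² (N(T) = T² + 7 = 7 + T²)
N(x)*(l(7) + d(-7)) = (7 + (54/5)²)*(7 - 7) = (7 + 2916/25)*0 = (3091/25)*0 = 0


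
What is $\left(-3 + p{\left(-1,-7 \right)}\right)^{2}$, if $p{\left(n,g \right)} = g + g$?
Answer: $289$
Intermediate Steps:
$p{\left(n,g \right)} = 2 g$
$\left(-3 + p{\left(-1,-7 \right)}\right)^{2} = \left(-3 + 2 \left(-7\right)\right)^{2} = \left(-3 - 14\right)^{2} = \left(-17\right)^{2} = 289$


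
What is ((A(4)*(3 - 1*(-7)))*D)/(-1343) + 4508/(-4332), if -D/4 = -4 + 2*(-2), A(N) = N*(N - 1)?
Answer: -5672281/1454469 ≈ -3.8999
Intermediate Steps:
A(N) = N*(-1 + N)
D = 32 (D = -4*(-4 + 2*(-2)) = -4*(-4 - 4) = -4*(-8) = 32)
((A(4)*(3 - 1*(-7)))*D)/(-1343) + 4508/(-4332) = (((4*(-1 + 4))*(3 - 1*(-7)))*32)/(-1343) + 4508/(-4332) = (((4*3)*(3 + 7))*32)*(-1/1343) + 4508*(-1/4332) = ((12*10)*32)*(-1/1343) - 1127/1083 = (120*32)*(-1/1343) - 1127/1083 = 3840*(-1/1343) - 1127/1083 = -3840/1343 - 1127/1083 = -5672281/1454469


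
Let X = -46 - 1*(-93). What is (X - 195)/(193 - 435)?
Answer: 74/121 ≈ 0.61157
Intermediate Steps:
X = 47 (X = -46 + 93 = 47)
(X - 195)/(193 - 435) = (47 - 195)/(193 - 435) = -148/(-242) = -148*(-1/242) = 74/121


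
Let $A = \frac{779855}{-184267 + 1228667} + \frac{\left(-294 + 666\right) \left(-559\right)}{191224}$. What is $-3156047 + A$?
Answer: $- \frac{15757698233543547}{4992858640} \approx -3.156 \cdot 10^{6}$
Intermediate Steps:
$A = - \frac{1701347467}{4992858640}$ ($A = \frac{779855}{1044400} + 372 \left(-559\right) \frac{1}{191224} = 779855 \cdot \frac{1}{1044400} - \frac{51987}{47806} = \frac{155971}{208880} - \frac{51987}{47806} = - \frac{1701347467}{4992858640} \approx -0.34076$)
$-3156047 + A = -3156047 - \frac{1701347467}{4992858640} = - \frac{15757698233543547}{4992858640}$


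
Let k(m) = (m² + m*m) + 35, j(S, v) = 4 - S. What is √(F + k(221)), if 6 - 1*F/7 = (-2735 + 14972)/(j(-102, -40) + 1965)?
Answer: √419114959330/2071 ≈ 312.60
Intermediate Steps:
k(m) = 35 + 2*m² (k(m) = (m² + m²) + 35 = 2*m² + 35 = 35 + 2*m²)
F = 1323/2071 (F = 42 - 7*(-2735 + 14972)/((4 - 1*(-102)) + 1965) = 42 - 85659/((4 + 102) + 1965) = 42 - 85659/(106 + 1965) = 42 - 85659/2071 = 1323/2071 ≈ 0.63882)
√(F + k(221)) = √(1323/2071 + (35 + 2*221²)) = √(1323/2071 + (35 + 2*48841)) = √(1323/2071 + (35 + 97682)) = √(1323/2071 + 97717) = √(202373230/2071) = √419114959330/2071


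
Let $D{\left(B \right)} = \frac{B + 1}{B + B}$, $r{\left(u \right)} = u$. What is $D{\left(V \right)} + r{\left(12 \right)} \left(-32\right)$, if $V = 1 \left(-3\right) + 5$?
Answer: $- \frac{1533}{4} \approx -383.25$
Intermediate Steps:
$V = 2$ ($V = -3 + 5 = 2$)
$D{\left(B \right)} = \frac{1 + B}{2 B}$
$D{\left(V \right)} + r{\left(12 \right)} \left(-32\right) = \frac{1 + 2}{2 \cdot 2} + 12 \left(-32\right) = \frac{1}{2} \cdot \frac{1}{2} \cdot 3 - 384 = \frac{3}{4} - 384 = - \frac{1533}{4}$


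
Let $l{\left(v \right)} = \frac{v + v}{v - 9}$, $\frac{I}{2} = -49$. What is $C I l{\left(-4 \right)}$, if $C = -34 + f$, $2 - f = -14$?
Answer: $\frac{14112}{13} \approx 1085.5$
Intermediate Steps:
$I = -98$ ($I = 2 \left(-49\right) = -98$)
$f = 16$ ($f = 2 - -14 = 2 + 14 = 16$)
$l{\left(v \right)} = \frac{2 v}{-9 + v}$
$C = -18$ ($C = -34 + 16 = -18$)
$C I l{\left(-4 \right)} = \left(-18\right) \left(-98\right) 2 \left(-4\right) \frac{1}{-9 - 4} = 1764 \cdot 2 \left(-4\right) \frac{1}{-13} = 1764 \cdot 2 \left(-4\right) \left(- \frac{1}{13}\right) = 1764 \cdot \frac{8}{13} = \frac{14112}{13}$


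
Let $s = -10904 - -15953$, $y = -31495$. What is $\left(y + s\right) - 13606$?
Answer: $-40052$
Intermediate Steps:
$s = 5049$ ($s = -10904 + 15953 = 5049$)
$\left(y + s\right) - 13606 = \left(-31495 + 5049\right) - 13606 = -26446 - 13606 = -40052$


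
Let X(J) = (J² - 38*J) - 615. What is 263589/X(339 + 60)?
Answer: 87863/47808 ≈ 1.8378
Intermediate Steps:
X(J) = -615 + J² - 38*J
263589/X(339 + 60) = 263589/(-615 + (339 + 60)² - 38*(339 + 60)) = 263589/(-615 + 399² - 38*399) = 263589/(-615 + 159201 - 15162) = 263589/143424 = 263589*(1/143424) = 87863/47808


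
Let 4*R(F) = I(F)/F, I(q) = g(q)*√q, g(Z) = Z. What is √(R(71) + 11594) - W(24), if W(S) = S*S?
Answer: -576 + √(46376 + √71)/2 ≈ -468.31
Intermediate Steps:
W(S) = S²
I(q) = q^(3/2) (I(q) = q*√q = q^(3/2))
R(F) = √F/4 (R(F) = (F^(3/2)/F)/4 = √F/4)
√(R(71) + 11594) - W(24) = √(√71/4 + 11594) - 1*24² = √(11594 + √71/4) - 1*576 = √(11594 + √71/4) - 576 = -576 + √(11594 + √71/4)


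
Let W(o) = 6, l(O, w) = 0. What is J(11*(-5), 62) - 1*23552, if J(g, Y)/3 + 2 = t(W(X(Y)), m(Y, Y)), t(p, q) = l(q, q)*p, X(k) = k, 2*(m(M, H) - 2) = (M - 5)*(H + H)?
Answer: -23558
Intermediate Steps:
m(M, H) = 2 + H*(-5 + M) (m(M, H) = 2 + ((M - 5)*(H + H))/2 = 2 + ((-5 + M)*(2*H))/2 = 2 + (2*H*(-5 + M))/2 = 2 + H*(-5 + M))
t(p, q) = 0 (t(p, q) = 0*p = 0)
J(g, Y) = -6 (J(g, Y) = -6 + 3*0 = -6 + 0 = -6)
J(11*(-5), 62) - 1*23552 = -6 - 1*23552 = -6 - 23552 = -23558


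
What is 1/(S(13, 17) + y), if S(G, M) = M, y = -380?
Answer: -1/363 ≈ -0.0027548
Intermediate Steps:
1/(S(13, 17) + y) = 1/(17 - 380) = 1/(-363) = -1/363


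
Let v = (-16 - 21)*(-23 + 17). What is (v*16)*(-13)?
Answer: -46176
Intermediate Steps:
v = 222 (v = -37*(-6) = 222)
(v*16)*(-13) = (222*16)*(-13) = 3552*(-13) = -46176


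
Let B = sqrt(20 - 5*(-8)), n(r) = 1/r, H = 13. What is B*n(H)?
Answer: 2*sqrt(15)/13 ≈ 0.59584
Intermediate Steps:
n(r) = 1/r
B = 2*sqrt(15) (B = sqrt(20 + 40) = sqrt(60) = 2*sqrt(15) ≈ 7.7460)
B*n(H) = (2*sqrt(15))/13 = (2*sqrt(15))*(1/13) = 2*sqrt(15)/13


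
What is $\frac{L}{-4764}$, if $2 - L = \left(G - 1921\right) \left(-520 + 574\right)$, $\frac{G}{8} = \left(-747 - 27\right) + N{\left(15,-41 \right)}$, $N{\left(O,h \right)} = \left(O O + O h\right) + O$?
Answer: $- \frac{150026}{1191} \approx -125.97$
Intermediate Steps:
$N{\left(O,h \right)} = O + O^{2} + O h$ ($N{\left(O,h \right)} = \left(O^{2} + O h\right) + O = O + O^{2} + O h$)
$G = -9192$ ($G = 8 \left(\left(-747 - 27\right) + 15 \left(1 + 15 - 41\right)\right) = 8 \left(-774 + 15 \left(-25\right)\right) = 8 \left(-774 - 375\right) = 8 \left(-1149\right) = -9192$)
$L = 600104$ ($L = 2 - \left(-9192 - 1921\right) \left(-520 + 574\right) = 2 - \left(-11113\right) 54 = 2 - -600102 = 2 + 600102 = 600104$)
$\frac{L}{-4764} = \frac{600104}{-4764} = 600104 \left(- \frac{1}{4764}\right) = - \frac{150026}{1191}$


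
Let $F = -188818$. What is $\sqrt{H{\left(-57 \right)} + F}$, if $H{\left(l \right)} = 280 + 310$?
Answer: $2 i \sqrt{47057} \approx 433.85 i$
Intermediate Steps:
$H{\left(l \right)} = 590$
$\sqrt{H{\left(-57 \right)} + F} = \sqrt{590 - 188818} = \sqrt{-188228} = 2 i \sqrt{47057}$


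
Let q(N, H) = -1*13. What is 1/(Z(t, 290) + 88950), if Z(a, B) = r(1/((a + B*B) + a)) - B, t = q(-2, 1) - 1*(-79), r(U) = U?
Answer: 84232/7468009121 ≈ 1.1279e-5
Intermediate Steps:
q(N, H) = -13
t = 66 (t = -13 - 1*(-79) = -13 + 79 = 66)
Z(a, B) = 1/(B**2 + 2*a) - B (Z(a, B) = 1/((a + B*B) + a) - B = 1/((a + B**2) + a) - B = 1/(B**2 + 2*a) - B)
1/(Z(t, 290) + 88950) = 1/((1/(290**2 + 2*66) - 1*290) + 88950) = 1/((1/(84100 + 132) - 290) + 88950) = 1/((1/84232 - 290) + 88950) = 1/(-24427279/84232 + 88950) = 1/(7468009121/84232) = 84232/7468009121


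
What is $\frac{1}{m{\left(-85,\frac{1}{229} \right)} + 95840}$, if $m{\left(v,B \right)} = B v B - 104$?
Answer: $\frac{52441}{5020491491} \approx 1.0445 \cdot 10^{-5}$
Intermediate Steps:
$m{\left(v,B \right)} = -104 + v B^{2}$ ($m{\left(v,B \right)} = v B^{2} + \left(-117 + 13\right) = v B^{2} - 104 = -104 + v B^{2}$)
$\frac{1}{m{\left(-85,\frac{1}{229} \right)} + 95840} = \frac{1}{\left(-104 - 85 \left(\frac{1}{229}\right)^{2}\right) + 95840} = \frac{1}{\left(-104 - \frac{85}{52441}\right) + 95840} = \frac{1}{- \frac{5453949}{52441} + 95840} = \frac{1}{\frac{5020491491}{52441}} = \frac{52441}{5020491491}$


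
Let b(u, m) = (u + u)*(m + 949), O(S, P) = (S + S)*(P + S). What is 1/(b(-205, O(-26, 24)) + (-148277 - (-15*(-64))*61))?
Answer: -1/638567 ≈ -1.5660e-6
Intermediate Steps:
O(S, P) = 2*S*(P + S) (O(S, P) = (2*S)*(P + S) = 2*S*(P + S))
b(u, m) = 2*u*(949 + m) (b(u, m) = (2*u)*(949 + m) = 2*u*(949 + m))
1/(b(-205, O(-26, 24)) + (-148277 - (-15*(-64))*61)) = 1/(2*(-205)*(949 + 2*(-26)*(24 - 26)) + (-148277 - (-15*(-64))*61)) = 1/(2*(-205)*(949 + 2*(-26)*(-2)) + (-148277 - 960*61)) = 1/(2*(-205)*(949 + 104) + (-148277 - 1*58560)) = 1/(2*(-205)*1053 + (-148277 - 58560)) = 1/(-431730 - 206837) = 1/(-638567) = -1/638567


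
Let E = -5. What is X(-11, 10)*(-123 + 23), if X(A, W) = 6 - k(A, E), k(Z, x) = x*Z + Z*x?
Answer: 10400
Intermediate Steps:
k(Z, x) = 2*Z*x (k(Z, x) = Z*x + Z*x = 2*Z*x)
X(A, W) = 6 + 10*A (X(A, W) = 6 - 2*A*(-5) = 6 - (-10)*A = 6 + 10*A)
X(-11, 10)*(-123 + 23) = (6 + 10*(-11))*(-123 + 23) = (6 - 110)*(-100) = -104*(-100) = 10400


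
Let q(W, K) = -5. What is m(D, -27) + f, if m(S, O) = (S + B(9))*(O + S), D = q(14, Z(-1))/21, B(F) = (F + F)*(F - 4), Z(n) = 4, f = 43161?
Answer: 17955781/441 ≈ 40716.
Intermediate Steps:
B(F) = 2*F*(-4 + F) (B(F) = (2*F)*(-4 + F) = 2*F*(-4 + F))
D = -5/21 ≈ -0.23810
m(S, O) = (90 + S)*(O + S) (m(S, O) = (S + 2*9*(-4 + 9))*(O + S) = (S + 2*9*5)*(O + S) = (S + 90)*(O + S) = (90 + S)*(O + S))
m(D, -27) + f = ((-5/21)² + 90*(-27) + 90*(-5/21) - 27*(-5/21)) + 43161 = (25/441 - 2430 - 150/7 + 45/7) + 43161 = -1078220/441 + 43161 = 17955781/441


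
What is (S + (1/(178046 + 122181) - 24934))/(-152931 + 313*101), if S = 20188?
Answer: 1424877341/36422939186 ≈ 0.039120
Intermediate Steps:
(S + (1/(178046 + 122181) - 24934))/(-152931 + 313*101) = (20188 + (1/(178046 + 122181) - 24934))/(-152931 + 313*101) = (20188 + (1/300227 - 24934))/(-152931 + 31613) = (20188 + (1/300227 - 24934))/(-121318) = (20188 - 7485860017/300227)*(-1/121318) = -1424877341/300227*(-1/121318) = 1424877341/36422939186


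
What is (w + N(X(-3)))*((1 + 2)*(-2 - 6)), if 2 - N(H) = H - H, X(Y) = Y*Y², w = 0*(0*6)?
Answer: -48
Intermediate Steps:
w = 0 (w = 0*0 = 0)
X(Y) = Y³
N(H) = 2 (N(H) = 2 - (H - H) = 2 - 1*0 = 2 + 0 = 2)
(w + N(X(-3)))*((1 + 2)*(-2 - 6)) = (0 + 2)*((1 + 2)*(-2 - 6)) = 2*(3*(-8)) = 2*(-24) = -48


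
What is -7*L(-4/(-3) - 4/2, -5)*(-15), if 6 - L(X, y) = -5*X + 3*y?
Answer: 1855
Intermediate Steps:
L(X, y) = 6 - 3*y + 5*X (L(X, y) = 6 - (-5*X + 3*y) = 6 + (-3*y + 5*X) = 6 - 3*y + 5*X)
-7*L(-4/(-3) - 4/2, -5)*(-15) = -7*(6 - 3*(-5) + 5*(-4/(-3) - 4/2))*(-15) = -7*(6 + 15 + 5*(-4*(-⅓) - 4*½))*(-15) = -7*(6 + 15 + 5*(4/3 - 2))*(-15) = -7*(6 + 15 + 5*(-⅔))*(-15) = -7*(6 + 15 - 10/3)*(-15) = -7*53/3*(-15) = -371/3*(-15) = 1855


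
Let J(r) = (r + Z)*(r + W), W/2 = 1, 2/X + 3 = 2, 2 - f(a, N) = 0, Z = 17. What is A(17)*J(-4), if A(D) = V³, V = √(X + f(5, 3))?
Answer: 0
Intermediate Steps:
f(a, N) = 2 (f(a, N) = 2 - 1*0 = 2 + 0 = 2)
X = -2 (X = 2/(-3 + 2) = 2/(-1) = 2*(-1) = -2)
W = 2 (W = 2*1 = 2)
V = 0 (V = √(-2 + 2) = √0 = 0)
A(D) = 0 (A(D) = 0³ = 0)
J(r) = (2 + r)*(17 + r) (J(r) = (r + 17)*(r + 2) = (17 + r)*(2 + r) = (2 + r)*(17 + r))
A(17)*J(-4) = 0*(34 + (-4)² + 19*(-4)) = 0*(34 + 16 - 76) = 0*(-26) = 0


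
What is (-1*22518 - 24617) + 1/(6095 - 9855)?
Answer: -177227601/3760 ≈ -47135.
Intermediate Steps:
(-1*22518 - 24617) + 1/(6095 - 9855) = (-22518 - 24617) + 1/(-3760) = -47135 - 1/3760 = -177227601/3760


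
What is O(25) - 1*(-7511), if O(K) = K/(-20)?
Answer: 30039/4 ≈ 7509.8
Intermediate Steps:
O(K) = -K/20 (O(K) = K*(-1/20) = -K/20)
O(25) - 1*(-7511) = -1/20*25 - 1*(-7511) = -5/4 + 7511 = 30039/4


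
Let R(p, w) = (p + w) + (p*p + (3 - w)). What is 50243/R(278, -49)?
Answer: 50243/77565 ≈ 0.64775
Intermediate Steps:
R(p, w) = 3 + p + p² (R(p, w) = (p + w) + (p² + (3 - w)) = (p + w) + (3 + p² - w) = 3 + p + p²)
50243/R(278, -49) = 50243/(3 + 278 + 278²) = 50243/(3 + 278 + 77284) = 50243/77565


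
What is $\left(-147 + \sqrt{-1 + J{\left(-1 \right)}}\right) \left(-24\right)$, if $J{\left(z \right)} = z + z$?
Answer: $3528 - 24 i \sqrt{3} \approx 3528.0 - 41.569 i$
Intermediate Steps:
$J{\left(z \right)} = 2 z$
$\left(-147 + \sqrt{-1 + J{\left(-1 \right)}}\right) \left(-24\right) = \left(-147 + \sqrt{-1 + 2 \left(-1\right)}\right) \left(-24\right) = \left(-147 + \sqrt{-1 - 2}\right) \left(-24\right) = \left(-147 + \sqrt{-3}\right) \left(-24\right) = \left(-147 + i \sqrt{3}\right) \left(-24\right) = 3528 - 24 i \sqrt{3}$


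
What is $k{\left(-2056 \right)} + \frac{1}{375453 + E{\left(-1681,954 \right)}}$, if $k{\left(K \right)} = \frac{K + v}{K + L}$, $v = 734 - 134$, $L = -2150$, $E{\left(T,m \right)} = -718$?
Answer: $\frac{272809183}{788067705} \approx 0.34617$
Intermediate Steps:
$v = 600$ ($v = 734 - 134 = 600$)
$k{\left(K \right)} = \frac{600 + K}{-2150 + K}$ ($k{\left(K \right)} = \frac{K + 600}{K - 2150} = \frac{600 + K}{-2150 + K}$)
$k{\left(-2056 \right)} + \frac{1}{375453 + E{\left(-1681,954 \right)}} = \frac{600 - 2056}{-2150 - 2056} + \frac{1}{375453 - 718} = \frac{1}{-4206} \left(-1456\right) + \frac{1}{374735} = \left(- \frac{1}{4206}\right) \left(-1456\right) + \frac{1}{374735} = \frac{728}{2103} + \frac{1}{374735} = \frac{272809183}{788067705}$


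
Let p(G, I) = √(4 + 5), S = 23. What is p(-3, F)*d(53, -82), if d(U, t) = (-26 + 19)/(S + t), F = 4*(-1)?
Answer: 21/59 ≈ 0.35593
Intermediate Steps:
F = -4
p(G, I) = 3 (p(G, I) = √9 = 3)
d(U, t) = -7/(23 + t) (d(U, t) = (-26 + 19)/(23 + t) = -7/(23 + t))
p(-3, F)*d(53, -82) = 3*(-7/(23 - 82)) = 3*(-7/(-59)) = 3*(-7*(-1/59)) = 3*(7/59) = 21/59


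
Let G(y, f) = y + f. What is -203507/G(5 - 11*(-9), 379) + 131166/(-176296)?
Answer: -17970411625/42575484 ≈ -422.08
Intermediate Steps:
G(y, f) = f + y
-203507/G(5 - 11*(-9), 379) + 131166/(-176296) = -203507/(379 + (5 - 11*(-9))) + 131166/(-176296) = -203507/(379 + (5 + 99)) + 131166*(-1/176296) = -203507/(379 + 104) - 65583/88148 = -203507/483 - 65583/88148 = -17970411625/42575484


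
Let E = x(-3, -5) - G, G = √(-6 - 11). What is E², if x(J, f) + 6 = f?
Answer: (11 + I*√17)² ≈ 104.0 + 90.708*I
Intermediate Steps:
G = I*√17 (G = √(-17) = I*√17 ≈ 4.1231*I)
x(J, f) = -6 + f
E = -11 - I*√17 (E = (-6 - 5) - I*√17 = -11 - I*√17 ≈ -11.0 - 4.1231*I)
E² = (-11 - I*√17)²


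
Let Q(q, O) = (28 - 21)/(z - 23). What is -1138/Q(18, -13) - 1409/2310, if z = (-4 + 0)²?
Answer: 2627371/2310 ≈ 1137.4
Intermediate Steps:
z = 16 (z = (-4)² = 16)
Q(q, O) = -1 (Q(q, O) = (28 - 21)/(16 - 23) = 7/(-7) = 7*(-⅐) = -1)
-1138/Q(18, -13) - 1409/2310 = -1138/(-1) - 1409/2310 = -1138*(-1) - 1409*1/2310 = 1138 - 1409/2310 = 2627371/2310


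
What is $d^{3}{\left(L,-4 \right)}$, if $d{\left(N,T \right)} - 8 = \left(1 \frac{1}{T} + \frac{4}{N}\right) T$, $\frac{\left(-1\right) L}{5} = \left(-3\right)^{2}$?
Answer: $\frac{74618461}{91125} \approx 818.86$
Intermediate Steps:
$L = -45$ ($L = - 5 \left(-3\right)^{2} = \left(-5\right) 9 = -45$)
$d{\left(N,T \right)} = 8 + T \left(\frac{1}{T} + \frac{4}{N}\right)$ ($d{\left(N,T \right)} = 8 + \left(1 \frac{1}{T} + \frac{4}{N}\right) T = 8 + \left(\frac{1}{T} + \frac{4}{N}\right) T = 8 + T \left(\frac{1}{T} + \frac{4}{N}\right)$)
$d^{3}{\left(L,-4 \right)} = \left(9 + 4 \left(-4\right) \frac{1}{-45}\right)^{3} = \left(9 + 4 \left(-4\right) \left(- \frac{1}{45}\right)\right)^{3} = \left(9 + \frac{16}{45}\right)^{3} = \left(\frac{421}{45}\right)^{3} = \frac{74618461}{91125}$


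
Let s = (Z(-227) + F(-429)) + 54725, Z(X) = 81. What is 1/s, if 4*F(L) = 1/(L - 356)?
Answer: 3140/172090839 ≈ 1.8246e-5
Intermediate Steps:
F(L) = 1/(4*(-356 + L)) (F(L) = 1/(4*(L - 356)) = 1/(4*(-356 + L)))
s = 172090839/3140 (s = (81 + 1/(4*(-356 - 429))) + 54725 = (81 + (1/4)/(-785)) + 54725 = (81 + (1/4)*(-1/785)) + 54725 = (81 - 1/3140) + 54725 = 254339/3140 + 54725 = 172090839/3140 ≈ 54806.)
1/s = 1/(172090839/3140) = 3140/172090839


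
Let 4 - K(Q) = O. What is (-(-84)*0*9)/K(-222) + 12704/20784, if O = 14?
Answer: 794/1299 ≈ 0.61124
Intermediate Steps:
K(Q) = -10 (K(Q) = 4 - 1*14 = 4 - 14 = -10)
(-(-84)*0*9)/K(-222) + 12704/20784 = (-(-84)*0*9)/(-10) + 12704/20784 = (-14*0*9)*(-⅒) + 12704*(1/20784) = (0*9)*(-⅒) + 794/1299 = 0*(-⅒) + 794/1299 = 0 + 794/1299 = 794/1299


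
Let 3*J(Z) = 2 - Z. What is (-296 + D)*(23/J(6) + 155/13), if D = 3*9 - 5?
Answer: 37949/26 ≈ 1459.6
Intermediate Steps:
J(Z) = 2/3 - Z/3 (J(Z) = (2 - Z)/3 = 2/3 - Z/3)
D = 22 (D = 27 - 5 = 22)
(-296 + D)*(23/J(6) + 155/13) = (-296 + 22)*(23/(2/3 - 1/3*6) + 155/13) = -274*(23/(2/3 - 2) + 155*(1/13)) = -274*(23/(-4/3) + 155/13) = -274*(23*(-3/4) + 155/13) = -274*(-69/4 + 155/13) = -274*(-277/52) = 37949/26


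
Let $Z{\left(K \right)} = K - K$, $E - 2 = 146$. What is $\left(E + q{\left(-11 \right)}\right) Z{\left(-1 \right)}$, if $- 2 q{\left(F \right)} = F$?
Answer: $0$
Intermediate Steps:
$q{\left(F \right)} = - \frac{F}{2}$
$E = 148$ ($E = 2 + 146 = 148$)
$Z{\left(K \right)} = 0$
$\left(E + q{\left(-11 \right)}\right) Z{\left(-1 \right)} = \left(148 - - \frac{11}{2}\right) 0 = \left(148 + \frac{11}{2}\right) 0 = \frac{307}{2} \cdot 0 = 0$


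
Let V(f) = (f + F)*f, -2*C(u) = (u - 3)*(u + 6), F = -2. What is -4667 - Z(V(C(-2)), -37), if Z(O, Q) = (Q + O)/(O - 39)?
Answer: -191390/41 ≈ -4668.0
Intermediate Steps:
C(u) = -(-3 + u)*(6 + u)/2 (C(u) = -(u - 3)*(u + 6)/2 = -(-3 + u)*(6 + u)/2)
V(f) = f*(-2 + f) (V(f) = (f - 2)*f = (-2 + f)*f = f*(-2 + f))
Z(O, Q) = (O + Q)/(-39 + O)
-4667 - Z(V(C(-2)), -37) = -4667 - ((9 - 3/2*(-2) - 1/2*(-2)**2)*(-2 + (9 - 3/2*(-2) - 1/2*(-2)**2)) - 37)/(-39 + (9 - 3/2*(-2) - 1/2*(-2)**2)*(-2 + (9 - 3/2*(-2) - 1/2*(-2)**2))) = -4667 - ((9 + 3 - 1/2*4)*(-2 + (9 + 3 - 1/2*4)) - 37)/(-39 + (9 + 3 - 1/2*4)*(-2 + (9 + 3 - 1/2*4))) = -4667 - ((9 + 3 - 2)*(-2 + (9 + 3 - 2)) - 37)/(-39 + (9 + 3 - 2)*(-2 + (9 + 3 - 2))) = -4667 - (10*(-2 + 10) - 37)/(-39 + 10*(-2 + 10)) = -4667 - (10*8 - 37)/(-39 + 10*8) = -4667 - (80 - 37)/(-39 + 80) = -4667 - 43/41 = -191390/41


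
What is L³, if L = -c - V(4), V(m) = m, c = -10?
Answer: 216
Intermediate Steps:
L = 6 (L = -1*(-10) - 1*4 = 10 - 4 = 6)
L³ = 6³ = 216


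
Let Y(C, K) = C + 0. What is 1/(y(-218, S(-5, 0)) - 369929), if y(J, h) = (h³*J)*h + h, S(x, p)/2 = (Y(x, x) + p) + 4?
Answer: -1/373419 ≈ -2.6780e-6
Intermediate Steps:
Y(C, K) = C
S(x, p) = 8 + 2*p + 2*x (S(x, p) = 2*((x + p) + 4) = 2*((p + x) + 4) = 2*(4 + p + x) = 8 + 2*p + 2*x)
y(J, h) = h + J*h⁴ (y(J, h) = (J*h³)*h + h = J*h⁴ + h = h + J*h⁴)
1/(y(-218, S(-5, 0)) - 369929) = 1/(((8 + 2*0 + 2*(-5)) - 218*(8 + 2*0 + 2*(-5))⁴) - 369929) = 1/(((8 + 0 - 10) - 218*(8 + 0 - 10)⁴) - 369929) = 1/((-2 - 218*(-2)⁴) - 369929) = 1/((-2 - 218*16) - 369929) = 1/((-2 - 3488) - 369929) = 1/(-3490 - 369929) = 1/(-373419) = -1/373419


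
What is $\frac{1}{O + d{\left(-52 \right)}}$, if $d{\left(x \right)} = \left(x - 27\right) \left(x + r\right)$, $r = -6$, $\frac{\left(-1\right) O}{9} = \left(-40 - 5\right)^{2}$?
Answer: $- \frac{1}{13643} \approx -7.3298 \cdot 10^{-5}$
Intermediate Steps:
$O = -18225$ ($O = - 9 \left(-40 - 5\right)^{2} = - 9 \left(-45\right)^{2} = \left(-9\right) 2025 = -18225$)
$d{\left(x \right)} = \left(-27 + x\right) \left(-6 + x\right)$ ($d{\left(x \right)} = \left(x - 27\right) \left(x - 6\right) = \left(-27 + x\right) \left(-6 + x\right)$)
$\frac{1}{O + d{\left(-52 \right)}} = \frac{1}{-18225 + \left(162 + \left(-52\right)^{2} - -1716\right)} = \frac{1}{-18225 + \left(162 + 2704 + 1716\right)} = \frac{1}{-18225 + 4582} = \frac{1}{-13643} = - \frac{1}{13643}$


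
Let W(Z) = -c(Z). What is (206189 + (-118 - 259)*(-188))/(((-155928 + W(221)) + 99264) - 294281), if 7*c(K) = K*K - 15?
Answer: -646485/835147 ≈ -0.77410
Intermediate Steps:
c(K) = -15/7 + K²/7 (c(K) = (K*K - 15)/7 = (K² - 15)/7 = (-15 + K²)/7 = -15/7 + K²/7)
W(Z) = 15/7 - Z²/7 (W(Z) = -(-15/7 + Z²/7) = 15/7 - Z²/7)
(206189 + (-118 - 259)*(-188))/(((-155928 + W(221)) + 99264) - 294281) = (206189 + (-118 - 259)*(-188))/(((-155928 + (15/7 - ⅐*221²)) + 99264) - 294281) = (206189 - 377*(-188))/(((-155928 + (15/7 - ⅐*48841)) + 99264) - 294281) = (206189 + 70876)/(((-155928 + (15/7 - 48841/7)) + 99264) - 294281) = 277065/(((-155928 - 48826/7) + 99264) - 294281) = 277065/((-1140322/7 + 99264) - 294281) = 277065/(-445474/7 - 294281) = 277065/(-2505441/7) = 277065*(-7/2505441) = -646485/835147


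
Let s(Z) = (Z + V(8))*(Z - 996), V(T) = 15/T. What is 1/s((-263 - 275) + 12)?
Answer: 4/3190873 ≈ 1.2536e-6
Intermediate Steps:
s(Z) = (-996 + Z)*(15/8 + Z) (s(Z) = (Z + 15/8)*(Z - 996) = (Z + 15*(⅛))*(-996 + Z) = (Z + 15/8)*(-996 + Z) = (15/8 + Z)*(-996 + Z) = (-996 + Z)*(15/8 + Z))
1/s((-263 - 275) + 12) = 1/(-3735/2 + ((-263 - 275) + 12)² - 7953*((-263 - 275) + 12)/8) = 1/(-3735/2 + (-538 + 12)² - 7953*(-538 + 12)/8) = 1/(-3735/2 + (-526)² - 7953/8*(-526)) = 1/(-3735/2 + 276676 + 2091639/4) = 1/(3190873/4) = 4/3190873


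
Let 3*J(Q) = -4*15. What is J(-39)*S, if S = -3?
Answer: 60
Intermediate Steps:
J(Q) = -20 (J(Q) = (-4*15)/3 = (⅓)*(-60) = -20)
J(-39)*S = -20*(-3) = 60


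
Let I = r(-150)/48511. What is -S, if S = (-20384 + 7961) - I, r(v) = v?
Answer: 602652003/48511 ≈ 12423.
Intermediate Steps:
I = -150/48511 ≈ -0.0030921
S = -602652003/48511 (S = (-20384 + 7961) - 1*(-150/48511) = -12423 + 150/48511 = -602652003/48511 ≈ -12423.)
-S = -1*(-602652003/48511) = 602652003/48511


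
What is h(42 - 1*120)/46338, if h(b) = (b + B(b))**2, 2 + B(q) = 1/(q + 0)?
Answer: 38950081/281920392 ≈ 0.13816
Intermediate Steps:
B(q) = -2 + 1/q (B(q) = -2 + 1/(q + 0) = -2 + 1/q)
h(b) = (-2 + b + 1/b)**2 (h(b) = (b + (-2 + 1/b))**2 = (-2 + b + 1/b)**2)
h(42 - 1*120)/46338 = ((1 + (42 - 1*120)*(-2 + (42 - 1*120)))**2/(42 - 1*120)**2)/46338 = ((1 + (42 - 120)*(-2 + (42 - 120)))**2/(42 - 120)**2)*(1/46338) = ((1 - 78*(-2 - 78))**2/(-78)**2)*(1/46338) = ((1 - 78*(-80))**2/6084)*(1/46338) = ((1 + 6240)**2/6084)*(1/46338) = ((1/6084)*6241**2)*(1/46338) = ((1/6084)*38950081)*(1/46338) = (38950081/6084)*(1/46338) = 38950081/281920392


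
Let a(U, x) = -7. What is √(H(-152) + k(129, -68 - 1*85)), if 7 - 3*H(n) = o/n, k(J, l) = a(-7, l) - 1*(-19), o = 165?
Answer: √763914/228 ≈ 3.8334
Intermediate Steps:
k(J, l) = 12 (k(J, l) = -7 - 1*(-19) = -7 + 19 = 12)
H(n) = 7/3 - 55/n
√(H(-152) + k(129, -68 - 1*85)) = √((7/3 - 55/(-152)) + 12) = √((7/3 - 55*(-1/152)) + 12) = √((7/3 + 55/152) + 12) = √(1229/456 + 12) = √(6701/456) = √763914/228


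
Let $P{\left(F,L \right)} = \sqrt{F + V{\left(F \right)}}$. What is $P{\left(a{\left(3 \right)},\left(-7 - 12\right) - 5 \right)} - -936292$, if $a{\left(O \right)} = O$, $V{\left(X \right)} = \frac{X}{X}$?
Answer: $936294$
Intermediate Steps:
$V{\left(X \right)} = 1$
$P{\left(F,L \right)} = \sqrt{1 + F}$ ($P{\left(F,L \right)} = \sqrt{F + 1} = \sqrt{1 + F}$)
$P{\left(a{\left(3 \right)},\left(-7 - 12\right) - 5 \right)} - -936292 = \sqrt{1 + 3} - -936292 = \sqrt{4} + 936292 = 2 + 936292 = 936294$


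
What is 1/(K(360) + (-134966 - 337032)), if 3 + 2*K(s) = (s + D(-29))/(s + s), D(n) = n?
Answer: -1440/679678949 ≈ -2.1186e-6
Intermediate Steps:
K(s) = -3/2 + (-29 + s)/(4*s) (K(s) = -3/2 + ((s - 29)/(s + s))/2 = -3/2 + ((-29 + s)/((2*s)))/2 = -3/2 + ((-29 + s)*(1/(2*s)))/2 = -3/2 + ((-29 + s)/(2*s))/2 = -3/2 + (-29 + s)/(4*s))
1/(K(360) + (-134966 - 337032)) = 1/((¼)*(-29 - 5*360)/360 + (-134966 - 337032)) = 1/((¼)*(1/360)*(-29 - 1800) - 471998) = 1/((¼)*(1/360)*(-1829) - 471998) = 1/(-1829/1440 - 471998) = 1/(-679678949/1440) = -1440/679678949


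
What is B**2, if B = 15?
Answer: 225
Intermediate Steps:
B**2 = 15**2 = 225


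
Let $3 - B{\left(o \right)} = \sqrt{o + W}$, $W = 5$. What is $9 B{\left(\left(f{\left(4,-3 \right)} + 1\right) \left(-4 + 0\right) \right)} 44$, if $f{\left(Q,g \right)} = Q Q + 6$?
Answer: $1188 - 396 i \sqrt{87} \approx 1188.0 - 3693.6 i$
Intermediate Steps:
$f{\left(Q,g \right)} = 6 + Q^{2}$ ($f{\left(Q,g \right)} = Q^{2} + 6 = 6 + Q^{2}$)
$B{\left(o \right)} = 3 - \sqrt{5 + o}$ ($B{\left(o \right)} = 3 - \sqrt{o + 5} = 3 - \sqrt{5 + o}$)
$9 B{\left(\left(f{\left(4,-3 \right)} + 1\right) \left(-4 + 0\right) \right)} 44 = 9 \left(3 - \sqrt{5 + \left(\left(6 + 4^{2}\right) + 1\right) \left(-4 + 0\right)}\right) 44 = 9 \left(3 - \sqrt{5 + \left(\left(6 + 16\right) + 1\right) \left(-4\right)}\right) 44 = 9 \left(3 - \sqrt{5 + \left(22 + 1\right) \left(-4\right)}\right) 44 = 9 \left(3 - \sqrt{5 + 23 \left(-4\right)}\right) 44 = 9 \left(3 - \sqrt{5 - 92}\right) 44 = 9 \left(3 - \sqrt{-87}\right) 44 = 9 \left(3 - i \sqrt{87}\right) 44 = \left(27 - 9 i \sqrt{87}\right) 44 = 1188 - 396 i \sqrt{87}$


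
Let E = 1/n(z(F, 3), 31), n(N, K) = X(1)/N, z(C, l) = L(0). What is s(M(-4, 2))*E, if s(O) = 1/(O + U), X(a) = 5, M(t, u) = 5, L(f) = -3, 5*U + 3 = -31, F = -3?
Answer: 1/3 ≈ 0.33333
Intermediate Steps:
U = -34/5 (U = -3/5 + (1/5)*(-31) = -3/5 - 31/5 = -34/5 ≈ -6.8000)
z(C, l) = -3
s(O) = 1/(-34/5 + O) (s(O) = 1/(O - 34/5) = 1/(-34/5 + O))
n(N, K) = 5/N
E = -3/5 (E = 1/(5/(-3)) = 1/(5*(-1/3)) = 1/(-5/3) = -3/5 ≈ -0.60000)
s(M(-4, 2))*E = (5/(-34 + 5*5))*(-3/5) = (5/(-34 + 25))*(-3/5) = (5/(-9))*(-3/5) = (5*(-1/9))*(-3/5) = -5/9*(-3/5) = 1/3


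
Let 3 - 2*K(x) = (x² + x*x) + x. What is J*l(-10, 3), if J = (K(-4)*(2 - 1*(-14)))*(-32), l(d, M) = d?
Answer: -64000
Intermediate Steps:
K(x) = 3/2 - x² - x/2 (K(x) = 3/2 - ((x² + x*x) + x)/2 = 3/2 - ((x² + x²) + x)/2 = 3/2 - (2*x² + x)/2 = 3/2 - (x + 2*x²)/2 = 3/2 + (-x² - x/2) = 3/2 - x² - x/2)
J = 6400 (J = ((3/2 - 1*(-4)² - ½*(-4))*(2 - 1*(-14)))*(-32) = ((3/2 - 1*16 + 2)*(2 + 14))*(-32) = ((3/2 - 16 + 2)*16)*(-32) = -25/2*16*(-32) = -200*(-32) = 6400)
J*l(-10, 3) = 6400*(-10) = -64000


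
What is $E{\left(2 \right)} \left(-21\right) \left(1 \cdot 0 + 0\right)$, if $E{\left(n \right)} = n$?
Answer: $0$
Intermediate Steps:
$E{\left(2 \right)} \left(-21\right) \left(1 \cdot 0 + 0\right) = 2 \left(-21\right) \left(1 \cdot 0 + 0\right) = - 42 \left(0 + 0\right) = \left(-42\right) 0 = 0$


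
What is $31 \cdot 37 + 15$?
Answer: $1162$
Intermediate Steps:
$31 \cdot 37 + 15 = 1147 + 15 = 1162$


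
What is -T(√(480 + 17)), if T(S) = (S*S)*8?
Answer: -3976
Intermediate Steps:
T(S) = 8*S² (T(S) = S²*8 = 8*S²)
-T(√(480 + 17)) = -8*(√(480 + 17))² = -8*(√497)² = -8*497 = -1*3976 = -3976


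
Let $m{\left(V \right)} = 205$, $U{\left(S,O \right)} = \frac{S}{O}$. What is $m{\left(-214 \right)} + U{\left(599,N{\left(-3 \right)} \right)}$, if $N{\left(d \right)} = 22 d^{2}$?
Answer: $\frac{41189}{198} \approx 208.03$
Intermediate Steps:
$m{\left(-214 \right)} + U{\left(599,N{\left(-3 \right)} \right)} = 205 + \frac{599}{22 \left(-3\right)^{2}} = 205 + \frac{599}{22 \cdot 9} = 205 + \frac{599}{198} = \frac{41189}{198}$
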